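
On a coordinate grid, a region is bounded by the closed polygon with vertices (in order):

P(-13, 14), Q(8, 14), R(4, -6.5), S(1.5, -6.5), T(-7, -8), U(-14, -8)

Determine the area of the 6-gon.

415.875

Apply the shoelace formula: 2A = Σ (x_i·y_{i+1} − x_{i+1}·y_i), indices taken mod 6.
Σ = (-294) + (-108) + (-16.25) + (-57.5) + (-56) + (-300) = -831.75
Area = |Σ|/2 = 415.875.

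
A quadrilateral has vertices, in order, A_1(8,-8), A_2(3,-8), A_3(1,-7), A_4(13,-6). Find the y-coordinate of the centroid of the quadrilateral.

Apply the shoelace (surveyor's) formula. First the cross-terms c_i = x_i·y_{i+1} − x_{i+1}·y_i:
  -40, -13, 85, -56  ⇒  2A = -24, A = -12.
Then Σ (y_i + y_{i+1})·c_i = 514, so ȳ = 514 / (6·(-12)) = -257/36.

-257/36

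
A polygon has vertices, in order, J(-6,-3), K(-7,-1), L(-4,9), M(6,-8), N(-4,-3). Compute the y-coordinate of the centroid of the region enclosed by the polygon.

Apply the shoelace (surveyor's) formula. First the cross-terms c_i = x_i·y_{i+1} − x_{i+1}·y_i:
  -15, -67, -22, -50, -6  ⇒  2A = -160, A = -80.
Then Σ (y_i + y_{i+1})·c_i = 88, so ȳ = 88 / (6·(-80)) = -11/60.

-11/60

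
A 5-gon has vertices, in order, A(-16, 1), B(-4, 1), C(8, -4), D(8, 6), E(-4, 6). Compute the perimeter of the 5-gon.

|AB| = √((12)² + (0)²) = √144 = 12
|BC| = √((12)² + (-5)²) = √169 = 13
|CD| = √((0)² + (10)²) = √100 = 10
|DE| = √((-12)² + (0)²) = √144 = 12
|EA| = √((-12)² + (-5)²) = √169 = 13
Perimeter = 12 + 13 + 10 + 12 + 13 = 60.

60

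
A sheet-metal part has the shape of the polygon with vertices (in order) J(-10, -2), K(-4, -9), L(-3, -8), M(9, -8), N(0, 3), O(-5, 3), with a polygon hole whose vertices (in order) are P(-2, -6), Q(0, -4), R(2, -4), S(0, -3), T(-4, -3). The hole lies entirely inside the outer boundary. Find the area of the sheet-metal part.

Outer boundary:
Cross-terms: 82, 5, 96, 27, 15, 40  ⇒  Σ = 265
Area = |Σ|/2 = 132.5.
Hole:
Apply the shoelace (surveyor's) formula: 2A = Σ (x_i·y_{i+1} − x_{i+1}·y_i), indices taken mod 5.
P→Q: (-2)(-4) − (0)(-6) = 8
Q→R: (0)(-4) − (2)(-4) = 8
R→S: (2)(-3) − (0)(-4) = -6
S→T: (0)(-3) − (-4)(-3) = -12
T→P: (-4)(-6) − (-2)(-3) = 18
Σ = 16
Area = |Σ|/2 = 8.
Net area = 132.5 − 8 = 124.5.

124.5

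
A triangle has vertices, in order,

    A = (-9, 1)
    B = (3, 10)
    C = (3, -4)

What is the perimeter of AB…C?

|AB| = √((12)² + (9)²) = √225 = 15
|BC| = √((0)² + (-14)²) = √196 = 14
|CA| = √((-12)² + (5)²) = √169 = 13
Perimeter = 15 + 14 + 13 = 42.

42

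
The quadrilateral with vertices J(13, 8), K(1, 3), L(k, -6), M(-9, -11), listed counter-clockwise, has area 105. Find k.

-12

The doubled signed area Σ (x_i y_{i+1} − x_{i+1} y_i) is linear in k.
With k=0 it equals 42; the coefficient of k is -14 (from the two edges through L).
So -14·k + 42 = 2·105 = 210 ⇒ k = -12.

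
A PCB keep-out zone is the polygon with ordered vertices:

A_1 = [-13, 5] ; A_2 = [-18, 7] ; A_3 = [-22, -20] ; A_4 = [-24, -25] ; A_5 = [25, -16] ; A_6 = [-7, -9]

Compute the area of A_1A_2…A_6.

Cross-terms: -1, 514, 70, 1009, -337, -152  ⇒  Σ = 1103
Area = |Σ|/2 = 551.5.

551.5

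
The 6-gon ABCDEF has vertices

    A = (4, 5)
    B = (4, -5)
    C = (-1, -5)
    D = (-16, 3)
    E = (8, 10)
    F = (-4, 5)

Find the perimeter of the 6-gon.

78

|AB| = √((0)² + (-10)²) = √100 = 10
|BC| = √((-5)² + (0)²) = √25 = 5
|CD| = √((-15)² + (8)²) = √289 = 17
|DE| = √((24)² + (7)²) = √625 = 25
|EF| = √((-12)² + (-5)²) = √169 = 13
|FA| = √((8)² + (0)²) = √64 = 8
Perimeter = 10 + 5 + 17 + 25 + 13 + 8 = 78.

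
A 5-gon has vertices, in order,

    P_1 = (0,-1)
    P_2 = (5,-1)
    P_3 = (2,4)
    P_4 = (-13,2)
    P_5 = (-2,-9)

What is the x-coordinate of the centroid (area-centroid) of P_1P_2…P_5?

Apply the shoelace (surveyor's) formula. First the cross-terms c_i = x_i·y_{i+1} − x_{i+1}·y_i:
  5, 22, 56, 121, 2  ⇒  2A = 206, A = 103.
Then Σ (x_i + x_{i+1})·c_i = -2256, so x̄ = -2256 / (6·103) = -376/103.

-376/103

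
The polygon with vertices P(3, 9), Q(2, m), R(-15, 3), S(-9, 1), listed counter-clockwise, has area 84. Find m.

The doubled signed area Σ (x_i y_{i+1} − x_{i+1} y_i) is linear in m.
With m=0 it equals -84; the coefficient of m is 18 (from the two edges through Q).
So 18·m + -84 = 2·84 = 168 ⇒ m = 14.

14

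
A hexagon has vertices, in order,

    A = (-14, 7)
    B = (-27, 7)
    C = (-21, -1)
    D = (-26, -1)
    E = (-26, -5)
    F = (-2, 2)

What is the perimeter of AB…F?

70

|AB| = √((-13)² + (0)²) = √169 = 13
|BC| = √((6)² + (-8)²) = √100 = 10
|CD| = √((-5)² + (0)²) = √25 = 5
|DE| = √((0)² + (-4)²) = √16 = 4
|EF| = √((24)² + (7)²) = √625 = 25
|FA| = √((-12)² + (5)²) = √169 = 13
Perimeter = 13 + 10 + 5 + 4 + 25 + 13 = 70.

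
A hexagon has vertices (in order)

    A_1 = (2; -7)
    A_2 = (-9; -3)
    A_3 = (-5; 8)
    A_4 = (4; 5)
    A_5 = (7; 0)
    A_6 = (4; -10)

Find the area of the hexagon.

163

Cross-terms: -69, -87, -57, -35, -70, -8  ⇒  Σ = -326
Area = |Σ|/2 = 163.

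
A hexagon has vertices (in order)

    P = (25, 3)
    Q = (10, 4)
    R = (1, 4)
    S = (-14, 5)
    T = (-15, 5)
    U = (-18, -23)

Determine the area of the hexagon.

564

Apply Gauss's area formula: 2A = Σ (x_i·y_{i+1} − x_{i+1}·y_i), indices taken mod 6.
Cross-terms: 70, 36, 61, 5, 435, 521  ⇒  Σ = 1128
Area = |Σ|/2 = 564.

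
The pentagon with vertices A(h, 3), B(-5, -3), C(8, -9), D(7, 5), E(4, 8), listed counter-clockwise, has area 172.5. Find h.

-10

The doubled signed area Σ (x_i y_{i+1} − x_{i+1} y_i) is linear in h.
With h=0 it equals 235; the coefficient of h is -11 (from the two edges through A).
So -11·h + 235 = 2·172.5 = 345 ⇒ h = -10.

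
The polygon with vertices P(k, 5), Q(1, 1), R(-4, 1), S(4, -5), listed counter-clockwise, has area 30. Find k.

The doubled signed area Σ (x_i y_{i+1} − x_{i+1} y_i) is linear in k.
With k=0 it equals 36; the coefficient of k is 6 (from the two edges through P).
So 6·k + 36 = 2·30 = 60 ⇒ k = 4.

4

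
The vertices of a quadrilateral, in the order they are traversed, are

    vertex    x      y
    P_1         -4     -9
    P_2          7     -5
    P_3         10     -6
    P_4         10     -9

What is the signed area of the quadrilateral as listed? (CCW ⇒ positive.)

Cross-terms: 83, 8, -30, -126  ⇒  Σ = -65
Signed area = Σ/2 = -32.5 (negative ⇒ clockwise traversal).

-32.5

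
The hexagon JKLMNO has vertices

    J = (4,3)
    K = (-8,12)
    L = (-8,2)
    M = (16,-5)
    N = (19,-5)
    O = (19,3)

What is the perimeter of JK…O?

76

|JK| = √((-12)² + (9)²) = √225 = 15
|KL| = √((0)² + (-10)²) = √100 = 10
|LM| = √((24)² + (-7)²) = √625 = 25
|MN| = √((3)² + (0)²) = √9 = 3
|NO| = √((0)² + (8)²) = √64 = 8
|OJ| = √((-15)² + (0)²) = √225 = 15
Perimeter = 15 + 10 + 25 + 3 + 8 + 15 = 76.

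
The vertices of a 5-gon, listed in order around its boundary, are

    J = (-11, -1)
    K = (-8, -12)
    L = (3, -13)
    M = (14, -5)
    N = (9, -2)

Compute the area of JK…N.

208.5

Apply the shoelace formula: 2A = Σ (x_i·y_{i+1} − x_{i+1}·y_i), indices taken mod 5.
Cross-terms: 124, 140, 167, 17, -31  ⇒  Σ = 417
Area = |Σ|/2 = 208.5.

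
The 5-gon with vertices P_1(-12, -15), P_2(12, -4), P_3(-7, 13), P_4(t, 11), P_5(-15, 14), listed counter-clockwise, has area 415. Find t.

Write out the shoelace sum; only the two edges meeting at P_4 involve t:
2·Area = [((-7)·11 − t·13) + (t·14 − (-15)·11)] + 749
       = 1·t + 837 = 830
⇒ t = -7.

-7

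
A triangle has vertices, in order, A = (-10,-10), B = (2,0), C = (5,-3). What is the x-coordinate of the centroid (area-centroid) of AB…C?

Apply the surveyor's formula. First the cross-terms c_i = x_i·y_{i+1} − x_{i+1}·y_i:
  20, -6, -80  ⇒  2A = -66, A = -33.
Then Σ (x_i + x_{i+1})·c_i = 198, so x̄ = 198 / (6·(-33)) = -1.

-1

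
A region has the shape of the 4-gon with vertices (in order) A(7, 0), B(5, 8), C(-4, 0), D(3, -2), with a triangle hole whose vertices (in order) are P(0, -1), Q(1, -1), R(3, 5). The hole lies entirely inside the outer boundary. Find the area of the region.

52

Outer boundary:
A→B: (7)(8) − (5)(0) = 56
B→C: (5)(0) − (-4)(8) = 32
C→D: (-4)(-2) − (3)(0) = 8
D→A: (3)(0) − (7)(-2) = 14
Σ = 110
Area = |Σ|/2 = 55.
Hole:
Apply the surveyor's formula: 2A = Σ (x_i·y_{i+1} − x_{i+1}·y_i), indices taken mod 3.
Σ = (1) + (8) + (-3) = 6
Area = |Σ|/2 = 3.
Net area = 55 − 3 = 52.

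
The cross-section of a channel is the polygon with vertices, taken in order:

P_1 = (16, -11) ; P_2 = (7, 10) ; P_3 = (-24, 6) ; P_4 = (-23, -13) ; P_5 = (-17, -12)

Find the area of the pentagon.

701.5

Apply the shoelace formula: 2A = Σ (x_i·y_{i+1} − x_{i+1}·y_i), indices taken mod 5.
P_1→P_2: (16)(10) − (7)(-11) = 237
P_2→P_3: (7)(6) − (-24)(10) = 282
P_3→P_4: (-24)(-13) − (-23)(6) = 450
P_4→P_5: (-23)(-12) − (-17)(-13) = 55
P_5→P_1: (-17)(-11) − (16)(-12) = 379
Σ = 1403
Area = |Σ|/2 = 701.5.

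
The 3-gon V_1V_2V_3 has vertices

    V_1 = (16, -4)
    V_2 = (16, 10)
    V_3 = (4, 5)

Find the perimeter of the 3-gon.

42

|V_1V_2| = √((0)² + (14)²) = √196 = 14
|V_2V_3| = √((-12)² + (-5)²) = √169 = 13
|V_3V_1| = √((12)² + (-9)²) = √225 = 15
Perimeter = 14 + 13 + 15 = 42.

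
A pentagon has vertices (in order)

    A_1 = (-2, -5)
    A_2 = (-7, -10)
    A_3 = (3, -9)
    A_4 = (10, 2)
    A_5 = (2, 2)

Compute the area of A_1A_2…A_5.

92

Apply Gauss's area formula: 2A = Σ (x_i·y_{i+1} − x_{i+1}·y_i), indices taken mod 5.
Cross-terms: -15, 93, 96, 16, -6  ⇒  Σ = 184
Area = |Σ|/2 = 92.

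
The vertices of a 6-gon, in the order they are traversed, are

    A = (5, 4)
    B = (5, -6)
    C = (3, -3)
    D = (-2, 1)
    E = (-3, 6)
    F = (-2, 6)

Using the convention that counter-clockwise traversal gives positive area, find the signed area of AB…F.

-51.5

Σ = (-50) + (3) + (-3) + (-9) + (-6) + (-38) = -103
Signed area = Σ/2 = -51.5 (negative ⇒ clockwise traversal).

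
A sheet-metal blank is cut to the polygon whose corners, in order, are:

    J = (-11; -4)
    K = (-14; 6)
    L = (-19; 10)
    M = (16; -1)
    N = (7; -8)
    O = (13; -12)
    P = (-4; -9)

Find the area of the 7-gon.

319

Apply the surveyor's formula: 2A = Σ (x_i·y_{i+1} − x_{i+1}·y_i), indices taken mod 7.
Cross-terms: -122, -26, -141, -121, 20, -165, -83  ⇒  Σ = -638
Area = |Σ|/2 = 319.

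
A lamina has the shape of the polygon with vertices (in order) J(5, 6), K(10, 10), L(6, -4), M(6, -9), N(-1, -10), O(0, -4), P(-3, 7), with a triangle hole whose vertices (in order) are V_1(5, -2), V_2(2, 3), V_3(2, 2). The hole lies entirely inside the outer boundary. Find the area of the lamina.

133.5

Outer boundary:
Σ = (-10) + (-100) + (-30) + (-69) + (4) + (-12) + (-53) = -270
Area = |Σ|/2 = 135.
Hole:
Cross-terms: 19, -2, -14  ⇒  Σ = 3
Area = |Σ|/2 = 1.5.
Net area = 135 − 1.5 = 133.5.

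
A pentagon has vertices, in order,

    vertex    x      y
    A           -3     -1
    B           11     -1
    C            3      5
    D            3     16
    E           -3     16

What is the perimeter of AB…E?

|AB| = √((14)² + (0)²) = √196 = 14
|BC| = √((-8)² + (6)²) = √100 = 10
|CD| = √((0)² + (11)²) = √121 = 11
|DE| = √((-6)² + (0)²) = √36 = 6
|EA| = √((0)² + (-17)²) = √289 = 17
Perimeter = 14 + 10 + 11 + 6 + 17 = 58.

58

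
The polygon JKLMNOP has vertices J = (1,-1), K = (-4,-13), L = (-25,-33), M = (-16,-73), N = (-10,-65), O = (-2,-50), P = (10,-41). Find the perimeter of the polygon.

|JK| = √((-5)² + (-12)²) = √169 = 13
|KL| = √((-21)² + (-20)²) = √841 = 29
|LM| = √((9)² + (-40)²) = √1681 = 41
|MN| = √((6)² + (8)²) = √100 = 10
|NO| = √((8)² + (15)²) = √289 = 17
|OP| = √((12)² + (9)²) = √225 = 15
|PJ| = √((-9)² + (40)²) = √1681 = 41
Perimeter = 13 + 29 + 41 + 10 + 17 + 15 + 41 = 166.

166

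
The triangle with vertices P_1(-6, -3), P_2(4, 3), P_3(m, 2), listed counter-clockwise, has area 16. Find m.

-3

Write out the shoelace sum; only the two edges meeting at P_3 involve m:
2·Area = [(4·2 − m·3) + (m·(-3) − (-6)·2)] + -6
       = -6·m + 14 = 32
⇒ m = -3.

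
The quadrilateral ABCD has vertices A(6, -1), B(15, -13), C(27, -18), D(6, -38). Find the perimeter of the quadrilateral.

|AB| = √((9)² + (-12)²) = √225 = 15
|BC| = √((12)² + (-5)²) = √169 = 13
|CD| = √((-21)² + (-20)²) = √841 = 29
|DA| = √((0)² + (37)²) = √1369 = 37
Perimeter = 15 + 13 + 29 + 37 = 94.

94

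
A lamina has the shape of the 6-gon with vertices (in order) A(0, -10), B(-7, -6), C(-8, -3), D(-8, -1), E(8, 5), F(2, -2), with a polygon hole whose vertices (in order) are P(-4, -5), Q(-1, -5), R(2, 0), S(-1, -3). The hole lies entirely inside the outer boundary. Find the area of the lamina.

89.5

Outer boundary:
Σ = (-70) + (-27) + (-16) + (-32) + (-26) + (-20) = -191
Area = |Σ|/2 = 95.5.
Hole:
Apply the shoelace formula: 2A = Σ (x_i·y_{i+1} − x_{i+1}·y_i), indices taken mod 4.
Σ = (15) + (10) + (-6) + (-7) = 12
Area = |Σ|/2 = 6.
Net area = 95.5 − 6 = 89.5.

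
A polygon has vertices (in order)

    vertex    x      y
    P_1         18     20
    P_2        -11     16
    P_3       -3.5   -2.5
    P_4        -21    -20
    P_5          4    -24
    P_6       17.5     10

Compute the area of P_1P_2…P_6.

Apply the shoelace (surveyor's) formula: 2A = Σ (x_i·y_{i+1} − x_{i+1}·y_i), indices taken mod 6.
P_1→P_2: (18)(16) − (-11)(20) = 508
P_2→P_3: (-11)(-2.5) − (-3.5)(16) = 83.5
P_3→P_4: (-3.5)(-20) − (-21)(-2.5) = 17.5
P_4→P_5: (-21)(-24) − (4)(-20) = 584
P_5→P_6: (4)(10) − (17.5)(-24) = 460
P_6→P_1: (17.5)(20) − (18)(10) = 170
Σ = 1823
Area = |Σ|/2 = 911.5.

911.5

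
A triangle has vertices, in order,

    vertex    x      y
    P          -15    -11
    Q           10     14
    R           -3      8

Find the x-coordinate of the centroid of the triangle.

Apply the shoelace formula. First the cross-terms c_i = x_i·y_{i+1} − x_{i+1}·y_i:
  -100, 122, 153  ⇒  2A = 175, A = 87.5.
Then Σ (x_i + x_{i+1})·c_i = -1400, so x̄ = -1400 / (6·87.5) = -8/3.

-8/3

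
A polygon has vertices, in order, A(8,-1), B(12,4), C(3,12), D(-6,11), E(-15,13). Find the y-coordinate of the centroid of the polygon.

Apply the shoelace formula. First the cross-terms c_i = x_i·y_{i+1} − x_{i+1}·y_i:
  44, 132, 105, 87, -89  ⇒  2A = 279, A = 139.5.
Then Σ (y_i + y_{i+1})·c_i = 5679, so ȳ = 5679 / (6·139.5) = 631/93.

631/93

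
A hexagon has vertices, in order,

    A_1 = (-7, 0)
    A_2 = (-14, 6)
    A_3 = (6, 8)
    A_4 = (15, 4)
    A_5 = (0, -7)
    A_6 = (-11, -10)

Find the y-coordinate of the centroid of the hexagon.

Apply the surveyor's formula. First the cross-terms c_i = x_i·y_{i+1} − x_{i+1}·y_i:
  -42, -148, -96, -105, -77, -70  ⇒  2A = -538, A = -269.
Then Σ (y_i + y_{i+1})·c_i = -1152, so ȳ = -1152 / (6·(-269)) = 192/269.

192/269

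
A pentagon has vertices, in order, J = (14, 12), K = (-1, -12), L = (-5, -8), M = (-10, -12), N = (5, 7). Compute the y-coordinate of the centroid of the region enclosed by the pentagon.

-64/69

Apply the shoelace (surveyor's) formula. First the cross-terms c_i = x_i·y_{i+1} − x_{i+1}·y_i:
  -156, -52, -20, -10, -38  ⇒  2A = -276, A = -138.
Then Σ (y_i + y_{i+1})·c_i = 768, so ȳ = 768 / (6·(-138)) = -64/69.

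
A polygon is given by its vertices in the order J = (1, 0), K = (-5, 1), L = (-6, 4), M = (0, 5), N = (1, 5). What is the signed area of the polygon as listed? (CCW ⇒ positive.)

-26.5

Apply Gauss's area formula: 2A = Σ (x_i·y_{i+1} − x_{i+1}·y_i), indices taken mod 5.
J→K: (1)(1) − (-5)(0) = 1
K→L: (-5)(4) − (-6)(1) = -14
L→M: (-6)(5) − (0)(4) = -30
M→N: (0)(5) − (1)(5) = -5
N→J: (1)(0) − (1)(5) = -5
Σ = -53
Signed area = Σ/2 = -26.5 (negative ⇒ clockwise traversal).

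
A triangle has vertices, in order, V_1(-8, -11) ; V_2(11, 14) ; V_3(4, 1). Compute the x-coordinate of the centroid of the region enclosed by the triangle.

Apply Gauss's area formula. First the cross-terms c_i = x_i·y_{i+1} − x_{i+1}·y_i:
  9, -45, -36  ⇒  2A = -72, A = -36.
Then Σ (x_i + x_{i+1})·c_i = -504, so x̄ = -504 / (6·(-36)) = 7/3.

7/3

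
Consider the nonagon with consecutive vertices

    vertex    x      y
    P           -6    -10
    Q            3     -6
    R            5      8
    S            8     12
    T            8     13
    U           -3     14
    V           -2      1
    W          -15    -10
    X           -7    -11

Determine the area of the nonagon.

P→Q: (-6)(-6) − (3)(-10) = 66
Q→R: (3)(8) − (5)(-6) = 54
R→S: (5)(12) − (8)(8) = -4
S→T: (8)(13) − (8)(12) = 8
T→U: (8)(14) − (-3)(13) = 151
U→V: (-3)(1) − (-2)(14) = 25
V→W: (-2)(-10) − (-15)(1) = 35
W→X: (-15)(-11) − (-7)(-10) = 95
X→P: (-7)(-10) − (-6)(-11) = 4
Σ = 434
Area = |Σ|/2 = 217.

217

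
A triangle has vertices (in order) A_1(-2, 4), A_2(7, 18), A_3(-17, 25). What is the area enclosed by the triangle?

199.5

A_1→A_2: (-2)(18) − (7)(4) = -64
A_2→A_3: (7)(25) − (-17)(18) = 481
A_3→A_1: (-17)(4) − (-2)(25) = -18
Σ = 399
Area = |Σ|/2 = 199.5.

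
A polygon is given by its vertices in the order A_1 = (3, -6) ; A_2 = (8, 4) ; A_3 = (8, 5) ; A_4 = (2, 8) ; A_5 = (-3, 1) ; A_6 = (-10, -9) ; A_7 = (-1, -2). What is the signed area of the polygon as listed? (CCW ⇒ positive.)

Apply the shoelace (surveyor's) formula: 2A = Σ (x_i·y_{i+1} − x_{i+1}·y_i), indices taken mod 7.
A_1→A_2: (3)(4) − (8)(-6) = 60
A_2→A_3: (8)(5) − (8)(4) = 8
A_3→A_4: (8)(8) − (2)(5) = 54
A_4→A_5: (2)(1) − (-3)(8) = 26
A_5→A_6: (-3)(-9) − (-10)(1) = 37
A_6→A_7: (-10)(-2) − (-1)(-9) = 11
A_7→A_1: (-1)(-6) − (3)(-2) = 12
Σ = 208
Signed area = Σ/2 = 104 (positive ⇒ counter-clockwise traversal).

104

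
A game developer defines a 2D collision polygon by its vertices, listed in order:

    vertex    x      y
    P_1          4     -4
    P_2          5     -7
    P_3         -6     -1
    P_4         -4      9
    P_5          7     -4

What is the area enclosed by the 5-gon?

Apply the shoelace (surveyor's) formula: 2A = Σ (x_i·y_{i+1} − x_{i+1}·y_i), indices taken mod 5.
P_1→P_2: (4)(-7) − (5)(-4) = -8
P_2→P_3: (5)(-1) − (-6)(-7) = -47
P_3→P_4: (-6)(9) − (-4)(-1) = -58
P_4→P_5: (-4)(-4) − (7)(9) = -47
P_5→P_1: (7)(-4) − (4)(-4) = -12
Σ = -172
Area = |Σ|/2 = 86.

86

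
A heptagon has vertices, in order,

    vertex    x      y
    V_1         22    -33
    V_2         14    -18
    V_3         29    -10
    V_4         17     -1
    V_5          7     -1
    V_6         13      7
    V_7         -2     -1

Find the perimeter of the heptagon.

|V_1V_2| = √((-8)² + (15)²) = √289 = 17
|V_2V_3| = √((15)² + (8)²) = √289 = 17
|V_3V_4| = √((-12)² + (9)²) = √225 = 15
|V_4V_5| = √((-10)² + (0)²) = √100 = 10
|V_5V_6| = √((6)² + (8)²) = √100 = 10
|V_6V_7| = √((-15)² + (-8)²) = √289 = 17
|V_7V_1| = √((24)² + (-32)²) = √1600 = 40
Perimeter = 17 + 17 + 15 + 10 + 10 + 17 + 40 = 126.

126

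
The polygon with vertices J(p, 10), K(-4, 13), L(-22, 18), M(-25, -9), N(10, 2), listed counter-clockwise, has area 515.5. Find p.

Write out the shoelace sum; only the two edges meeting at J involve p:
2·Area = [(10·10 − p·2) + (p·13 − (-4)·10)] + 902
       = 11·p + 1042 = 1031
⇒ p = -1.

-1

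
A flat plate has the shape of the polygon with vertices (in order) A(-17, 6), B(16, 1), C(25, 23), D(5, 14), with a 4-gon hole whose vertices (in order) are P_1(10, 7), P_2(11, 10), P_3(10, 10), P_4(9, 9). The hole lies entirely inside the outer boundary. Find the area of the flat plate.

Outer boundary:
Apply the shoelace formula: 2A = Σ (x_i·y_{i+1} − x_{i+1}·y_i), indices taken mod 4.
A→B: (-17)(1) − (16)(6) = -113
B→C: (16)(23) − (25)(1) = 343
C→D: (25)(14) − (5)(23) = 235
D→A: (5)(6) − (-17)(14) = 268
Σ = 733
Area = |Σ|/2 = 366.5.
Hole:
Σ = (23) + (10) + (0) + (-27) = 6
Area = |Σ|/2 = 3.
Net area = 366.5 − 3 = 363.5.

363.5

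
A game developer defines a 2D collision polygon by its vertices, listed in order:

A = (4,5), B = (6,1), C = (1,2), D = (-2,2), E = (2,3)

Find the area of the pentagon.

Σ = (-26) + (11) + (6) + (-10) + (-2) = -21
Area = |Σ|/2 = 10.5.

10.5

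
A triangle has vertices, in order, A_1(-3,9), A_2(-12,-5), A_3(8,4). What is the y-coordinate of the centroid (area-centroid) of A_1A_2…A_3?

Apply the surveyor's formula. First the cross-terms c_i = x_i·y_{i+1} − x_{i+1}·y_i:
  123, -8, 84  ⇒  2A = 199, A = 99.5.
Then Σ (y_i + y_{i+1})·c_i = 1592, so ȳ = 1592 / (6·99.5) = 8/3.

8/3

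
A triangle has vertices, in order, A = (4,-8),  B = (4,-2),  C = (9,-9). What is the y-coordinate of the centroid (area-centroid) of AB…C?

-19/3

Apply the shoelace (surveyor's) formula. First the cross-terms c_i = x_i·y_{i+1} − x_{i+1}·y_i:
  24, -18, -36  ⇒  2A = -30, A = -15.
Then Σ (y_i + y_{i+1})·c_i = 570, so ȳ = 570 / (6·(-15)) = -19/3.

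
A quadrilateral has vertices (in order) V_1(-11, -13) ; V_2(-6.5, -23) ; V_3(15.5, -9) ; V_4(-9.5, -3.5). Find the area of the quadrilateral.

264.375

Apply the shoelace (surveyor's) formula: 2A = Σ (x_i·y_{i+1} − x_{i+1}·y_i), indices taken mod 4.
Cross-terms: 168.5, 415, -139.75, 85  ⇒  Σ = 528.75
Area = |Σ|/2 = 264.375.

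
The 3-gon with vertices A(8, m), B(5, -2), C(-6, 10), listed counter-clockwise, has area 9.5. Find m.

-7

The doubled signed area Σ (x_i y_{i+1} − x_{i+1} y_i) is linear in m.
With m=0 it equals -58; the coefficient of m is -11 (from the two edges through A).
So -11·m + -58 = 2·9.5 = 19 ⇒ m = -7.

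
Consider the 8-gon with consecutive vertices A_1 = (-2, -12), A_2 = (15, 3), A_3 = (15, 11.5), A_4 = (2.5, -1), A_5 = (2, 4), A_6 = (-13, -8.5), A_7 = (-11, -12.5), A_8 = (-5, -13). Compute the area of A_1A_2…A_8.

244.125

Apply the surveyor's formula: 2A = Σ (x_i·y_{i+1} − x_{i+1}·y_i), indices taken mod 8.
Σ = (174) + (127.5) + (-43.75) + (12) + (35) + (69) + (80.5) + (34) = 488.25
Area = |Σ|/2 = 244.125.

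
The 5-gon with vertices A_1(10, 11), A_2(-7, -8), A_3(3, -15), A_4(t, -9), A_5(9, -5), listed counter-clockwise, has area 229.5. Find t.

13

Write out the shoelace sum; only the two edges meeting at A_4 involve t:
2·Area = [(3·(-9) − t·(-15)) + (t·(-5) − 9·(-9))] + 275
       = 10·t + 329 = 459
⇒ t = 13.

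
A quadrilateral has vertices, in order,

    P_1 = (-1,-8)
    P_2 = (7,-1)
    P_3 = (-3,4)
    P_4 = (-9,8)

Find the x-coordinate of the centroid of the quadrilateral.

Apply the surveyor's formula. First the cross-terms c_i = x_i·y_{i+1} − x_{i+1}·y_i:
  57, 25, 12, 80  ⇒  2A = 174, A = 87.
Then Σ (x_i + x_{i+1})·c_i = -502, so x̄ = -502 / (6·87) = -251/261.

-251/261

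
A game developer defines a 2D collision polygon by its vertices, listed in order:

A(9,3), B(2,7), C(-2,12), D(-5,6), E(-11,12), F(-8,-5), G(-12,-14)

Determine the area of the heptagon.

221

Cross-terms: 57, 38, 48, 6, 151, 52, 90  ⇒  Σ = 442
Area = |Σ|/2 = 221.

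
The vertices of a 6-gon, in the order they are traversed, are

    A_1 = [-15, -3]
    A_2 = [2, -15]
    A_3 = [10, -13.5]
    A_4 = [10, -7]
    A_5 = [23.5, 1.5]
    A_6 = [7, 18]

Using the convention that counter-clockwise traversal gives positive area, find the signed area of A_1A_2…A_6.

Apply the shoelace formula: 2A = Σ (x_i·y_{i+1} − x_{i+1}·y_i), indices taken mod 6.
Σ = (231) + (123) + (65) + (179.5) + (412.5) + (249) = 1260
Signed area = Σ/2 = 630 (positive ⇒ counter-clockwise traversal).

630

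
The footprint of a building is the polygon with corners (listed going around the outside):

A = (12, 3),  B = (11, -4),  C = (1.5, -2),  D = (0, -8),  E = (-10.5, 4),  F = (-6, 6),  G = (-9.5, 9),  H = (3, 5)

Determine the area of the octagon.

Apply Gauss's area formula: 2A = Σ (x_i·y_{i+1} − x_{i+1}·y_i), indices taken mod 8.
A→B: (12)(-4) − (11)(3) = -81
B→C: (11)(-2) − (1.5)(-4) = -16
C→D: (1.5)(-8) − (0)(-2) = -12
D→E: (0)(4) − (-10.5)(-8) = -84
E→F: (-10.5)(6) − (-6)(4) = -39
F→G: (-6)(9) − (-9.5)(6) = 3
G→H: (-9.5)(5) − (3)(9) = -74.5
H→A: (3)(3) − (12)(5) = -51
Σ = -354.5
Area = |Σ|/2 = 177.25.

177.25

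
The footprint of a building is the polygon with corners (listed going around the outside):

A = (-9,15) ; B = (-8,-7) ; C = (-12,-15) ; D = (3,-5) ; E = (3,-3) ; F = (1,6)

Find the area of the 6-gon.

Apply the surveyor's formula: 2A = Σ (x_i·y_{i+1} − x_{i+1}·y_i), indices taken mod 6.
Cross-terms: 183, 36, 105, 6, 21, 69  ⇒  Σ = 420
Area = |Σ|/2 = 210.

210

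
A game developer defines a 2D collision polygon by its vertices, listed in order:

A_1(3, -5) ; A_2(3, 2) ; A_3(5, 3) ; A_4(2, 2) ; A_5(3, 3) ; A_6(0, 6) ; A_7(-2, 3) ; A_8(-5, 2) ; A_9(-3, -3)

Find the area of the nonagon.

55

Apply Gauss's area formula: 2A = Σ (x_i·y_{i+1} − x_{i+1}·y_i), indices taken mod 9.
A_1→A_2: (3)(2) − (3)(-5) = 21
A_2→A_3: (3)(3) − (5)(2) = -1
A_3→A_4: (5)(2) − (2)(3) = 4
A_4→A_5: (2)(3) − (3)(2) = 0
A_5→A_6: (3)(6) − (0)(3) = 18
A_6→A_7: (0)(3) − (-2)(6) = 12
A_7→A_8: (-2)(2) − (-5)(3) = 11
A_8→A_9: (-5)(-3) − (-3)(2) = 21
A_9→A_1: (-3)(-5) − (3)(-3) = 24
Σ = 110
Area = |Σ|/2 = 55.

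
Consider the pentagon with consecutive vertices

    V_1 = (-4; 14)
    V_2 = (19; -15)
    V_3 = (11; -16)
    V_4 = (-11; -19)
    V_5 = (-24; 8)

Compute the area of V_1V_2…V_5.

Apply the shoelace formula: 2A = Σ (x_i·y_{i+1} − x_{i+1}·y_i), indices taken mod 5.
Σ = (-206) + (-139) + (-385) + (-544) + (-304) = -1578
Area = |Σ|/2 = 789.

789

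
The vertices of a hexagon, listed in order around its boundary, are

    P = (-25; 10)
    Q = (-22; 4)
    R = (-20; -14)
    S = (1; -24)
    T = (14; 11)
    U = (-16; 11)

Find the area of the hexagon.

Apply the surveyor's formula: 2A = Σ (x_i·y_{i+1} − x_{i+1}·y_i), indices taken mod 6.
Σ = (120) + (388) + (494) + (347) + (330) + (115) = 1794
Area = |Σ|/2 = 897.

897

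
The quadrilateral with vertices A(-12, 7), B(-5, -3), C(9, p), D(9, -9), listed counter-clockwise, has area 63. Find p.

-11

The doubled signed area Σ (x_i y_{i+1} − x_{i+1} y_i) is linear in p.
With p=0 it equals -28; the coefficient of p is -14 (from the two edges through C).
So -14·p + -28 = 2·63 = 126 ⇒ p = -11.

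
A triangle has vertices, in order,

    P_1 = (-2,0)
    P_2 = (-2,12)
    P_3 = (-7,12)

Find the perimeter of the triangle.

30

|P_1P_2| = √((0)² + (12)²) = √144 = 12
|P_2P_3| = √((-5)² + (0)²) = √25 = 5
|P_3P_1| = √((5)² + (-12)²) = √169 = 13
Perimeter = 12 + 5 + 13 = 30.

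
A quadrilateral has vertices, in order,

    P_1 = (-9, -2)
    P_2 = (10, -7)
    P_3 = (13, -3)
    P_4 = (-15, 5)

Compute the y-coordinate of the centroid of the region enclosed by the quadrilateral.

-364/239

Apply the surveyor's formula. First the cross-terms c_i = x_i·y_{i+1} − x_{i+1}·y_i:
  83, 61, 20, 75  ⇒  2A = 239, A = 119.5.
Then Σ (y_i + y_{i+1})·c_i = -1092, so ȳ = -1092 / (6·119.5) = -364/239.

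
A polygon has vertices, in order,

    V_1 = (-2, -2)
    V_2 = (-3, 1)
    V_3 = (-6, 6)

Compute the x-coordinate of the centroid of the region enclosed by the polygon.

-11/3

Apply the shoelace formula. First the cross-terms c_i = x_i·y_{i+1} − x_{i+1}·y_i:
  -8, -12, 24  ⇒  2A = 4, A = 2.
Then Σ (x_i + x_{i+1})·c_i = -44, so x̄ = -44 / (6·2) = -11/3.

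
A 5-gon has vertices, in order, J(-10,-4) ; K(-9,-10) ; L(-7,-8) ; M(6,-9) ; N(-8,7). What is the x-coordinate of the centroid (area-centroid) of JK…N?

Apply the surveyor's formula. First the cross-terms c_i = x_i·y_{i+1} − x_{i+1}·y_i:
  64, 2, 111, -30, 102  ⇒  2A = 249, A = 124.5.
Then Σ (x_i + x_{i+1})·c_i = -3135, so x̄ = -3135 / (6·124.5) = -1045/249.

-1045/249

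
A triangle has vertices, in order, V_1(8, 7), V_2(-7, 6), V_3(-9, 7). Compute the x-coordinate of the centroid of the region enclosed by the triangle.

Apply the surveyor's formula. First the cross-terms c_i = x_i·y_{i+1} − x_{i+1}·y_i:
  97, 5, -119  ⇒  2A = -17, A = -8.5.
Then Σ (x_i + x_{i+1})·c_i = 136, so x̄ = 136 / (6·(-8.5)) = -8/3.

-8/3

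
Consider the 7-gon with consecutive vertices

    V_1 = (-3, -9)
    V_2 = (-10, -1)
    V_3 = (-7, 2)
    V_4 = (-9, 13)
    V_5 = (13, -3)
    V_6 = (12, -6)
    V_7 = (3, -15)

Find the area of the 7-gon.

Apply Gauss's area formula: 2A = Σ (x_i·y_{i+1} − x_{i+1}·y_i), indices taken mod 7.
Cross-terms: -87, -27, -73, -142, -42, -162, -72  ⇒  Σ = -605
Area = |Σ|/2 = 302.5.

302.5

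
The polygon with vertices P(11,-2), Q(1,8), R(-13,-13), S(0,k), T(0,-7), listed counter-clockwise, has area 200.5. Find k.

-11

The doubled signed area Σ (x_i y_{i+1} − x_{i+1} y_i) is linear in k.
With k=0 it equals 258; the coefficient of k is -13 (from the two edges through S).
So -13·k + 258 = 2·200.5 = 401 ⇒ k = -11.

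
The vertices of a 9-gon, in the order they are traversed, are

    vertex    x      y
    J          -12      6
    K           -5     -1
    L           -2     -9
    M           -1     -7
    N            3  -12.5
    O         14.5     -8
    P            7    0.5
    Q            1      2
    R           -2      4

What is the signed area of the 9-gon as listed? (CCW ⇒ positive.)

Apply the surveyor's formula: 2A = Σ (x_i·y_{i+1} − x_{i+1}·y_i), indices taken mod 9.
J→K: (-12)(-1) − (-5)(6) = 42
K→L: (-5)(-9) − (-2)(-1) = 43
L→M: (-2)(-7) − (-1)(-9) = 5
M→N: (-1)(-12.5) − (3)(-7) = 33.5
N→O: (3)(-8) − (14.5)(-12.5) = 157.25
O→P: (14.5)(0.5) − (7)(-8) = 63.25
P→Q: (7)(2) − (1)(0.5) = 13.5
Q→R: (1)(4) − (-2)(2) = 8
R→J: (-2)(6) − (-12)(4) = 36
Σ = 401.5
Signed area = Σ/2 = 200.75 (positive ⇒ counter-clockwise traversal).

200.75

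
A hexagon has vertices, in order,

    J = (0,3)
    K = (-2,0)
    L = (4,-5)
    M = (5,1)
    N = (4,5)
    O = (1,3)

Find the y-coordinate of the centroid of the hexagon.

Apply the surveyor's formula. First the cross-terms c_i = x_i·y_{i+1} − x_{i+1}·y_i:
  6, 10, 29, 21, 7, 3  ⇒  2A = 76, A = 38.
Then Σ (y_i + y_{i+1})·c_i = 52, so ȳ = 52 / (6·38) = 13/57.

13/57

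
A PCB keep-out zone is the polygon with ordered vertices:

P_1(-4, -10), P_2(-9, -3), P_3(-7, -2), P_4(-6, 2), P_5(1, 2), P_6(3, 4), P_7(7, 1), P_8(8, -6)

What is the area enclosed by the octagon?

151

P_1→P_2: (-4)(-3) − (-9)(-10) = -78
P_2→P_3: (-9)(-2) − (-7)(-3) = -3
P_3→P_4: (-7)(2) − (-6)(-2) = -26
P_4→P_5: (-6)(2) − (1)(2) = -14
P_5→P_6: (1)(4) − (3)(2) = -2
P_6→P_7: (3)(1) − (7)(4) = -25
P_7→P_8: (7)(-6) − (8)(1) = -50
P_8→P_1: (8)(-10) − (-4)(-6) = -104
Σ = -302
Area = |Σ|/2 = 151.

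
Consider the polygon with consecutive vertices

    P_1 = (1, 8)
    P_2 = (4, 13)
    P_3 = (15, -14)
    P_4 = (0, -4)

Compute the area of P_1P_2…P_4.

Apply Gauss's area formula: 2A = Σ (x_i·y_{i+1} − x_{i+1}·y_i), indices taken mod 4.
Cross-terms: -19, -251, -60, 4  ⇒  Σ = -326
Area = |Σ|/2 = 163.

163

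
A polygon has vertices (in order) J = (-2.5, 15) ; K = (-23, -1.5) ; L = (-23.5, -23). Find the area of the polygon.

Apply the surveyor's formula: 2A = Σ (x_i·y_{i+1} − x_{i+1}·y_i), indices taken mod 3.
J→K: (-2.5)(-1.5) − (-23)(15) = 348.75
K→L: (-23)(-23) − (-23.5)(-1.5) = 493.75
L→J: (-23.5)(15) − (-2.5)(-23) = -410
Σ = 432.5
Area = |Σ|/2 = 216.25.

216.25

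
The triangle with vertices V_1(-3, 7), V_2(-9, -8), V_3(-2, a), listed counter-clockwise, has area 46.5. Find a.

Write out the shoelace sum; only the two edges meeting at V_3 involve a:
2·Area = [((-9)·a − (-2)·(-8)) + ((-2)·7 − (-3)·a)] + 87
       = -6·a + 57 = 93
⇒ a = -6.

-6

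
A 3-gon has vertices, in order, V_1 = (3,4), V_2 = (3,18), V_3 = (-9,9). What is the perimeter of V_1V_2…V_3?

|V_1V_2| = √((0)² + (14)²) = √196 = 14
|V_2V_3| = √((-12)² + (-9)²) = √225 = 15
|V_3V_1| = √((12)² + (-5)²) = √169 = 13
Perimeter = 14 + 15 + 13 = 42.

42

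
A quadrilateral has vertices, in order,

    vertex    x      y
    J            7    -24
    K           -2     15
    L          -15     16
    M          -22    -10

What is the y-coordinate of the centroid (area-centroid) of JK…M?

Apply the shoelace (surveyor's) formula. First the cross-terms c_i = x_i·y_{i+1} − x_{i+1}·y_i:
  57, 193, 502, 598  ⇒  2A = 1350, A = 675.
Then Σ (y_i + y_{i+1})·c_i = -11850, so ȳ = -11850 / (6·675) = -79/27.

-79/27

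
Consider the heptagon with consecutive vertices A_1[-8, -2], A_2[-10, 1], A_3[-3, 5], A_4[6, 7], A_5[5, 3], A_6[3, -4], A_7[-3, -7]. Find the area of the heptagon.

Σ = (-28) + (-47) + (-51) + (-17) + (-29) + (-33) + (-50) = -255
Area = |Σ|/2 = 127.5.

127.5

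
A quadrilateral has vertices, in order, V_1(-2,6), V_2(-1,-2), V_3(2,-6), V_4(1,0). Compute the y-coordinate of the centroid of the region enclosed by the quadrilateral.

Apply the shoelace (surveyor's) formula. First the cross-terms c_i = x_i·y_{i+1} − x_{i+1}·y_i:
  10, 10, 6, 6  ⇒  2A = 32, A = 16.
Then Σ (y_i + y_{i+1})·c_i = -40, so ȳ = -40 / (6·16) = -5/12.

-5/12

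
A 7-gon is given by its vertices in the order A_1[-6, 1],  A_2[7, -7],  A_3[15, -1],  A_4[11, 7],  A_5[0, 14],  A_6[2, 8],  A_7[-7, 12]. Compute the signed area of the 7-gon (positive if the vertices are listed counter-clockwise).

260

Apply the shoelace (surveyor's) formula: 2A = Σ (x_i·y_{i+1} − x_{i+1}·y_i), indices taken mod 7.
Cross-terms: 35, 98, 116, 154, -28, 80, 65  ⇒  Σ = 520
Signed area = Σ/2 = 260 (positive ⇒ counter-clockwise traversal).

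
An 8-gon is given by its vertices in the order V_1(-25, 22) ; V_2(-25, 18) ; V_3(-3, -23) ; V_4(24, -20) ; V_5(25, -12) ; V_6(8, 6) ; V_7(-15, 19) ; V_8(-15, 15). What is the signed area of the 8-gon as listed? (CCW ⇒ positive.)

1073

Apply the shoelace formula: 2A = Σ (x_i·y_{i+1} − x_{i+1}·y_i), indices taken mod 8.
Σ = (100) + (629) + (612) + (212) + (246) + (242) + (60) + (45) = 2146
Signed area = Σ/2 = 1073 (positive ⇒ counter-clockwise traversal).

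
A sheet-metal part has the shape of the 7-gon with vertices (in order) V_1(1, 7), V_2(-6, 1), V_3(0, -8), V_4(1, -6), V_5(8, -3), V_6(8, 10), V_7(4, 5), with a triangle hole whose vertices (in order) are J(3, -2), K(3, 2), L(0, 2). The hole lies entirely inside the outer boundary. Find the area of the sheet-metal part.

Outer boundary:
Apply Gauss's area formula: 2A = Σ (x_i·y_{i+1} − x_{i+1}·y_i), indices taken mod 7.
Σ = (43) + (48) + (8) + (45) + (104) + (0) + (23) = 271
Area = |Σ|/2 = 135.5.
Hole:
Apply Gauss's area formula: 2A = Σ (x_i·y_{i+1} − x_{i+1}·y_i), indices taken mod 3.
Σ = (12) + (6) + (-6) = 12
Area = |Σ|/2 = 6.
Net area = 135.5 − 6 = 129.5.

129.5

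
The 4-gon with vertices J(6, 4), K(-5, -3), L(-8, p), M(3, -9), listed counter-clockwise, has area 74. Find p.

-4

The doubled signed area Σ (x_i y_{i+1} − x_{i+1} y_i) is linear in p.
With p=0 it equals 116; the coefficient of p is -8 (from the two edges through L).
So -8·p + 116 = 2·74 = 148 ⇒ p = -4.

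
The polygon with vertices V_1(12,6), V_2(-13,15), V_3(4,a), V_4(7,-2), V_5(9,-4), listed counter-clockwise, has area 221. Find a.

The doubled signed area Σ (x_i y_{i+1} − x_{i+1} y_i) is linear in a.
With a=0 it equals 282; the coefficient of a is -20 (from the two edges through V_3).
So -20·a + 282 = 2·221 = 442 ⇒ a = -8.

-8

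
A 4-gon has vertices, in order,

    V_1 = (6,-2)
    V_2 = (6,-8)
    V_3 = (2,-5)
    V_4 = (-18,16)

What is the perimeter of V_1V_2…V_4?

70

|V_1V_2| = √((0)² + (-6)²) = √36 = 6
|V_2V_3| = √((-4)² + (3)²) = √25 = 5
|V_3V_4| = √((-20)² + (21)²) = √841 = 29
|V_4V_1| = √((24)² + (-18)²) = √900 = 30
Perimeter = 6 + 5 + 29 + 30 = 70.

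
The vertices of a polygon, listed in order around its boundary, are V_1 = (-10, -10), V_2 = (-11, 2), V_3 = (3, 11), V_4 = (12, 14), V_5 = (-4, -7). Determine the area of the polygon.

202.5

Cross-terms: -130, -127, -90, -28, -30  ⇒  Σ = -405
Area = |Σ|/2 = 202.5.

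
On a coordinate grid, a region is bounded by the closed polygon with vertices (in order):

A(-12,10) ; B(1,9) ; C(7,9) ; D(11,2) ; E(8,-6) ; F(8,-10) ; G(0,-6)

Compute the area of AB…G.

Apply the surveyor's formula: 2A = Σ (x_i·y_{i+1} − x_{i+1}·y_i), indices taken mod 7.
A→B: (-12)(9) − (1)(10) = -118
B→C: (1)(9) − (7)(9) = -54
C→D: (7)(2) − (11)(9) = -85
D→E: (11)(-6) − (8)(2) = -82
E→F: (8)(-10) − (8)(-6) = -32
F→G: (8)(-6) − (0)(-10) = -48
G→A: (0)(10) − (-12)(-6) = -72
Σ = -491
Area = |Σ|/2 = 245.5.

245.5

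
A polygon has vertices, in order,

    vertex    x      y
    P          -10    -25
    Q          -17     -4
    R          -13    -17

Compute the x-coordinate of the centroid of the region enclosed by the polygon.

Apply the shoelace (surveyor's) formula. First the cross-terms c_i = x_i·y_{i+1} − x_{i+1}·y_i:
  -385, 237, 155  ⇒  2A = 7, A = 3.5.
Then Σ (x_i + x_{i+1})·c_i = -280, so x̄ = -280 / (6·3.5) = -40/3.

-40/3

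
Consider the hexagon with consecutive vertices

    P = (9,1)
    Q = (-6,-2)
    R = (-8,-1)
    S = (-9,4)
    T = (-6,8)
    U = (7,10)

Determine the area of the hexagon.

155

Σ = (-12) + (-10) + (-41) + (-48) + (-116) + (-83) = -310
Area = |Σ|/2 = 155.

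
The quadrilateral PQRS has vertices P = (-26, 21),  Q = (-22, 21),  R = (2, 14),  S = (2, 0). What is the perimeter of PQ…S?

78

|PQ| = √((4)² + (0)²) = √16 = 4
|QR| = √((24)² + (-7)²) = √625 = 25
|RS| = √((0)² + (-14)²) = √196 = 14
|SP| = √((-28)² + (21)²) = √1225 = 35
Perimeter = 4 + 25 + 14 + 35 = 78.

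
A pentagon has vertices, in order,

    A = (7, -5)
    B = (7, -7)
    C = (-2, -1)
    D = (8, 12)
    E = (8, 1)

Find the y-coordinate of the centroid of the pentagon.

398/279

Apply the shoelace (surveyor's) formula. First the cross-terms c_i = x_i·y_{i+1} − x_{i+1}·y_i:
  -14, -21, -16, -88, -47  ⇒  2A = -186, A = -93.
Then Σ (y_i + y_{i+1})·c_i = -796, so ȳ = -796 / (6·(-93)) = 398/279.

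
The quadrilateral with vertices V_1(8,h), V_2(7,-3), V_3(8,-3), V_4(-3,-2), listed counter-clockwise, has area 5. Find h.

Write out the shoelace sum; only the two edges meeting at V_1 involve h:
2·Area = [((-3)·h − 8·(-2)) + (8·(-3) − 7·h)] + -22
       = -10·h + -30 = 10
⇒ h = -4.

-4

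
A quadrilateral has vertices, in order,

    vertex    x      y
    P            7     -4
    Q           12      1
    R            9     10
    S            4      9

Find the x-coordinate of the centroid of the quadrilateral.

Apply the surveyor's formula. First the cross-terms c_i = x_i·y_{i+1} − x_{i+1}·y_i:
  55, 111, 41, -79  ⇒  2A = 128, A = 64.
Then Σ (x_i + x_{i+1})·c_i = 3040, so x̄ = 3040 / (6·64) = 95/12.

95/12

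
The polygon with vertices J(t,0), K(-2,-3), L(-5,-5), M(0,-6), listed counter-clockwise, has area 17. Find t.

3

The doubled signed area Σ (x_i y_{i+1} − x_{i+1} y_i) is linear in t.
With t=0 it equals 25; the coefficient of t is 3 (from the two edges through J).
So 3·t + 25 = 2·17 = 34 ⇒ t = 3.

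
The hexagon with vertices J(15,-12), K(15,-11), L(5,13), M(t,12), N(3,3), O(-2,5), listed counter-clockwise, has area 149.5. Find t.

Write out the shoelace sum; only the two edges meeting at M involve t:
2·Area = [(5·12 − t·13) + (t·3 − 3·12)] + 235
       = -10·t + 259 = 299
⇒ t = -4.

-4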